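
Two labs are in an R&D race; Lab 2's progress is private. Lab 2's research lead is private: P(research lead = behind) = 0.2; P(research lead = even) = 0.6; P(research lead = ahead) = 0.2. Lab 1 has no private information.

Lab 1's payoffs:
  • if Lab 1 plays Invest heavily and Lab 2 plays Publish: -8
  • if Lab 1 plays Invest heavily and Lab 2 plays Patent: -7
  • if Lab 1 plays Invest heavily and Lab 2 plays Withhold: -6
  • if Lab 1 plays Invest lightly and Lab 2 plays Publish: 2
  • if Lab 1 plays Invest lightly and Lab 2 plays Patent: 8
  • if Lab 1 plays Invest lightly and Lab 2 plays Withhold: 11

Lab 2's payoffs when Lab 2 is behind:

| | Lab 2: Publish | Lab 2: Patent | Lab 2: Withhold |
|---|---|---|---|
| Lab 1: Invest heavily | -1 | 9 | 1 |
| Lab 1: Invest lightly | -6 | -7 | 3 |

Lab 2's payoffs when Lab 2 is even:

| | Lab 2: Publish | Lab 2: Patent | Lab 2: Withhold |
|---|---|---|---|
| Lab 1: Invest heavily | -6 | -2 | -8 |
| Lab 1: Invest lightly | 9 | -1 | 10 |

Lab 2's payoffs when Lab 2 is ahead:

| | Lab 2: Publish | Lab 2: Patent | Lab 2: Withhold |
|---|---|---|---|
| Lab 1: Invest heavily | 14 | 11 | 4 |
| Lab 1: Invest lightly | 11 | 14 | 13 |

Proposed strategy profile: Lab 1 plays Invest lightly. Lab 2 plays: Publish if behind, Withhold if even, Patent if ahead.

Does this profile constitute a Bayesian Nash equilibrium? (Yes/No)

Lab 1 plays Invest lightly: E[Invest lightly] = 0.2·(2) + 0.6·(11) + 0.2·(8) = 8.6; E[Invest heavily] = -6.6. Best-responding. ✓
Lab 2 (research lead behind), facing Invest lightly: Publish gives -6, Patent gives -7, Withhold gives 3. Proposed Publish is not best — profitable deviation exists. ✗
Lab 2 (research lead even), facing Invest lightly: Publish gives 9, Patent gives -1, Withhold gives 10. Proposed Withhold is best. ✓
Lab 2 (research lead ahead), facing Invest lightly: Publish gives 11, Patent gives 14, Withhold gives 13. Proposed Patent is best. ✓

No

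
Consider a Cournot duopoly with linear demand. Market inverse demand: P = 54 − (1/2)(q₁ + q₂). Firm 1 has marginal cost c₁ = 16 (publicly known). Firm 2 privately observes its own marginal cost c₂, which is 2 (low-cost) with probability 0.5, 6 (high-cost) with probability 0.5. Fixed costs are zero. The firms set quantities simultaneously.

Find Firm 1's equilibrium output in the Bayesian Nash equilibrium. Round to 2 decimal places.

17.33

Firm 2 with cost c maximizes (54 − (1/2)(q₁+q₂) − c)·q₂, giving q₂(c) = (54 − c − (1/2)q₁).
E[c₂] = 0.5·2 + 0.5·6 = 4
Firm 1's FOC against E[q₂] yields q₁ = (54 − 2·16 + E[c₂])/(3/2) = (54 − 32 + 4)/(3/2) = 17.3333.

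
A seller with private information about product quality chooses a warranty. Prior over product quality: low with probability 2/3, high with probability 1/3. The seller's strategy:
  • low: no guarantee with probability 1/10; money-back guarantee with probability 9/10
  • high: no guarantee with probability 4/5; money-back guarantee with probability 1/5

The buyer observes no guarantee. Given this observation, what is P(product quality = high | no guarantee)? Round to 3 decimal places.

0.800

P(no guarantee) = (2/3)·(1/10) + (1/3)·(4/5) = 1/3
P(high | no guarantee) = ((1/3)·(4/5)) / (1/3) = (4/15) / (1/3) = 4/5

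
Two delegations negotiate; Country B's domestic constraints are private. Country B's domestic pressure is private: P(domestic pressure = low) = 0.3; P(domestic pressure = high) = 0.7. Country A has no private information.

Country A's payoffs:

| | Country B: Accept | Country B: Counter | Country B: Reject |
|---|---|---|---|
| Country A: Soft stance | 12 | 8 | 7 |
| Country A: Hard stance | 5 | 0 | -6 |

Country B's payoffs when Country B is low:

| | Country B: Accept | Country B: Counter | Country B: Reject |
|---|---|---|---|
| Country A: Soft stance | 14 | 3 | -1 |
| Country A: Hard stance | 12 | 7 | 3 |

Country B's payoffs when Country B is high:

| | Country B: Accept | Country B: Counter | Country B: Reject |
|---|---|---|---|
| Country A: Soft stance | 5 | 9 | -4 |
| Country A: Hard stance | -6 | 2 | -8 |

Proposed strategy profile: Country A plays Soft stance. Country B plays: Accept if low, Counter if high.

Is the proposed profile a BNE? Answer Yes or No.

A profile is a BNE iff every type of every player is best-responding given beliefs about the other side.
Country A plays Soft stance: E[Soft stance] = 0.3·(12) + 0.7·(8) = 9.2; E[Hard stance] = 1.5. Best-responding. ✓
Country B (domestic pressure low), facing Soft stance: Accept gives 14, Counter gives 3, Reject gives -1. Proposed Accept is best. ✓
Country B (domestic pressure high), facing Soft stance: Accept gives 5, Counter gives 9, Reject gives -4. Proposed Counter is best. ✓

Yes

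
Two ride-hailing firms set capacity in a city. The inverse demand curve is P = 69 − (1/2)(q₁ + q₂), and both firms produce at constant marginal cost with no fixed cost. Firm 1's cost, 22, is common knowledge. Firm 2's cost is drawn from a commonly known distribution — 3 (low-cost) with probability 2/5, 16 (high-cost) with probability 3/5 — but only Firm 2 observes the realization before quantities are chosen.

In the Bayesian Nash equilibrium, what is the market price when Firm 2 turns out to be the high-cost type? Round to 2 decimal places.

36.53

Type-c best response for Firm 2: q₂(c) = (69 − c) − q₁/2.
Firm 1 maximizes expected profit; its first-order condition is 69 − q₁ − (1/2)E[q₂] − 22 = 0.
Substituting E[q₂] and solving: E[c₂] = 10.8, so q₁ = (69 − 2·22 + 10.8)/(3/2) = 23.8667.
q₂(high-cost) = 41.0667, so P = 69 − (1/2)·(23.8667 + 41.0667) = 36.5333.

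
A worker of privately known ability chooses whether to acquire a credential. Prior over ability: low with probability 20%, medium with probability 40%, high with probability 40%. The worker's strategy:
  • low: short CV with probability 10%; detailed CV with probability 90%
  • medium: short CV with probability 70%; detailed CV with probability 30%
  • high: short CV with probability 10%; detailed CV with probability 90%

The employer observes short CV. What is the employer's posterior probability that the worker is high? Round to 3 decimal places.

P(short CV) = 0.2·0.1 + 0.4·0.7 + 0.4·0.1 = 0.34
P(high | short CV) = (0.4·0.1) / 0.34 = 0.04 / 0.34 = 0.117647

0.118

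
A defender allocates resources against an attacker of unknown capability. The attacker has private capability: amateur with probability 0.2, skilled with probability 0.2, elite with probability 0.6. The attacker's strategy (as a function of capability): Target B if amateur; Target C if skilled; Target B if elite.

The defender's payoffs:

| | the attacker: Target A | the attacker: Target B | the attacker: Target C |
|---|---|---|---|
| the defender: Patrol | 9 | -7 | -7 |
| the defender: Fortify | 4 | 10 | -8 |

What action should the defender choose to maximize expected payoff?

Fortify

E[Patrol] = 0.2·(-7) + 0.2·(-7) + 0.6·(-7) = -7
E[Fortify] = 0.2·(10) + 0.2·(-8) + 0.6·(10) = 6.4
Best response: Fortify (6.4 is the largest).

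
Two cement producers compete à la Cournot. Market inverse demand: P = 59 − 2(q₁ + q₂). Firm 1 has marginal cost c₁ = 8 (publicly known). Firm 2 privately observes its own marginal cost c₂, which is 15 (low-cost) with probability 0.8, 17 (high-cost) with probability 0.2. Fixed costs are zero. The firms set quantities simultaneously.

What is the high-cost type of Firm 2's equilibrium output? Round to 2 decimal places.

Type-c best response for Firm 2: q₂(c) = (59 − c)/4 − q₁/2.
Firm 1 maximizes expected profit; its first-order condition is 59 − 4q₁ − 2E[q₂] − 8 = 0.
Substituting E[q₂] and solving: E[c₂] = 15.4, so q₁ = (59 − 2·8 + 15.4)/6 = 9.73333.
q₂(high-cost) = (59 − 17 − 2·9.73333)/4 = 5.63333.

5.63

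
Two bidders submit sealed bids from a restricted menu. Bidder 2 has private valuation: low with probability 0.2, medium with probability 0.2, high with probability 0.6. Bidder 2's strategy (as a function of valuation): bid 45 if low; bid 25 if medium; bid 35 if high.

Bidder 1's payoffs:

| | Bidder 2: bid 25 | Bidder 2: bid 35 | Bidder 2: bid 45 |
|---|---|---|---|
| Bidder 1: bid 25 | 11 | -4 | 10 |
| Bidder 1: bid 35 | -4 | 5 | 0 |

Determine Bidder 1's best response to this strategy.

E[bid 25] = 0.2·(10) + 0.2·(11) + 0.6·(-4) = 1.8
E[bid 35] = 0.2·(0) + 0.2·(-4) + 0.6·(5) = 2.2
Best response: bid 35 (2.2 is the largest).

bid 35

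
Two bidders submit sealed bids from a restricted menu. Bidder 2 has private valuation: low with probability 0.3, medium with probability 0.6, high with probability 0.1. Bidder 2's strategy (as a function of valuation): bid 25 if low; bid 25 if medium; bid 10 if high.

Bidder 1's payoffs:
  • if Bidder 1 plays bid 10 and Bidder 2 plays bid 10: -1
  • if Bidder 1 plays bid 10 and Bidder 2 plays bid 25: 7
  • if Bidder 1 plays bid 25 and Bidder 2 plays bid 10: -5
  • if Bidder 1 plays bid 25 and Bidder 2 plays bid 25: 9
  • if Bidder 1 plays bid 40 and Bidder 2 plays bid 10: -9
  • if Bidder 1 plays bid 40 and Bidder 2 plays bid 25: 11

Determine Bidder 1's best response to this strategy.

bid 40

Compute Bidder 1's expected payoff for each action, taking the expectation over Bidder 2's type.
E[bid 10] = 0.3·(7) + 0.6·(7) + 0.1·(-1) = 6.2
E[bid 25] = 0.3·(9) + 0.6·(9) + 0.1·(-5) = 7.6
E[bid 40] = 0.3·(11) + 0.6·(11) + 0.1·(-9) = 9
Best response: bid 40 (9 is the largest).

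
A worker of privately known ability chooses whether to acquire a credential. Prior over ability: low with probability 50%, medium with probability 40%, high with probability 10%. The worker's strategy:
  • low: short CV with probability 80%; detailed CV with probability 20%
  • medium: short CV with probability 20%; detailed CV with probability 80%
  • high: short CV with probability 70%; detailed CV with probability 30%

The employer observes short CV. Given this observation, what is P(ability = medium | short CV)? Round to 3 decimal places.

0.145

Apply Bayes' rule using the sender's strategy as the likelihood.
P(short CV) = 0.5·0.8 + 0.4·0.2 + 0.1·0.7 = 0.55
P(medium | short CV) = (0.4·0.2) / 0.55 = 0.08 / 0.55 = 0.145455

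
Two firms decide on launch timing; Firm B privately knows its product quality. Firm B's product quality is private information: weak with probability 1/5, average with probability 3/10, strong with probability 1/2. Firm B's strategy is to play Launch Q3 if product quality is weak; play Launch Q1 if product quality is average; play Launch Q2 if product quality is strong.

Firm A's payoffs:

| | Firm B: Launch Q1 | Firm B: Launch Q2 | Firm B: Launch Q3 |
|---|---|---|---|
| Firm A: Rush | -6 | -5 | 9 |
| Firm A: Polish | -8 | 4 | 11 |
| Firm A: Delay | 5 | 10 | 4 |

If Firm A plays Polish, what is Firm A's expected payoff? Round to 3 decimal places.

E[Polish] = 1/5·11 + 3/10·(-8) + 1/2·4 = 11/5 + (-12/5) + 2 = 9/5

1.800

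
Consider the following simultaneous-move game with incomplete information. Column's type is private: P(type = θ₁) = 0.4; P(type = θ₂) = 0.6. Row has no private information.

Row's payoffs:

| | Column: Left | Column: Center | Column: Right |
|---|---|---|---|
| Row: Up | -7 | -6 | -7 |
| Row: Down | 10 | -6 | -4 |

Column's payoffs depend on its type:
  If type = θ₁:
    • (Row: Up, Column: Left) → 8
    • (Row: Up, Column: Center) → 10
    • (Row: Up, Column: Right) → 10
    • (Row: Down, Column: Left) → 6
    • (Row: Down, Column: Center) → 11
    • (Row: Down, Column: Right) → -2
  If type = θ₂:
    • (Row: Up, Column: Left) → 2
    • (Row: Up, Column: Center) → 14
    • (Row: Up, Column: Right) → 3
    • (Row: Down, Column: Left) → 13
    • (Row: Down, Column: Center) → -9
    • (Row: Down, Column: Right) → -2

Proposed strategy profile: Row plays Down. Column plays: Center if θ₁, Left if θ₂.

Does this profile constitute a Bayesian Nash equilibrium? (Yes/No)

Row plays Down: E[Down] = 0.4·(-6) + 0.6·(10) = 3.6; E[Up] = -6.6. Best-responding. ✓
Column (type θ₁), facing Down: Left gives 6, Center gives 11, Right gives -2. Proposed Center is best. ✓
Column (type θ₂), facing Down: Left gives 13, Center gives -9, Right gives -2. Proposed Left is best. ✓

Yes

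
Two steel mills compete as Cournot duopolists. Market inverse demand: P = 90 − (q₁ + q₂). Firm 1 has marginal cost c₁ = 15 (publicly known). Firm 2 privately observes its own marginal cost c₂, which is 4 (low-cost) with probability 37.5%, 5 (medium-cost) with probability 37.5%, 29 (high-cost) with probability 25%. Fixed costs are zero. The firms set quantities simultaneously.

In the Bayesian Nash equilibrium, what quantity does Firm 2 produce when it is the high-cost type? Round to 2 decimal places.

18.73

Type-c best response for Firm 2: q₂(c) = (90 − c)/2 − q₁/2.
Firm 1 maximizes expected profit; its first-order condition is 90 − 2q₁ − E[q₂] − 15 = 0.
Substituting E[q₂] and solving: E[c₂] = 10.625, so q₁ = (90 − 2·15 + 10.625)/3 = 23.5417.
q₂(high-cost) = (90 − 29 − 23.5417)/2 = 18.7292.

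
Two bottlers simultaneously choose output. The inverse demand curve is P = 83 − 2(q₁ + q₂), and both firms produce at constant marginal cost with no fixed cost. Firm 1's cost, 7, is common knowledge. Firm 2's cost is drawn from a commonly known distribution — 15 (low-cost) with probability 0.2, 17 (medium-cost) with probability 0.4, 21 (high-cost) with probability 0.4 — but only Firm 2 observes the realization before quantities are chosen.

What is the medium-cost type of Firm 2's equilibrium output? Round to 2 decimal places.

Type-c best response for Firm 2: q₂(c) = (83 − c)/4 − q₁/2.
Firm 1 maximizes expected profit; its first-order condition is 83 − 4q₁ − 2E[q₂] − 7 = 0.
Substituting E[q₂] and solving: E[c₂] = 18.2, so q₁ = (83 − 2·7 + 18.2)/6 = 14.5333.
q₂(medium-cost) = (83 − 17 − 2·14.5333)/4 = 9.23333.

9.23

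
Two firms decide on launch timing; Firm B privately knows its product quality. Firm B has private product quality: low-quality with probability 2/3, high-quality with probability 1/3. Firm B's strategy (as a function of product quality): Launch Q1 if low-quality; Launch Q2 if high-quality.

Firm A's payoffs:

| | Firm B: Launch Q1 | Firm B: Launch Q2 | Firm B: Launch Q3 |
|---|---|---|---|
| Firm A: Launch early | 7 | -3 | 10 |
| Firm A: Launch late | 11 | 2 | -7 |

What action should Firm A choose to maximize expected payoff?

Compute Firm A's expected payoff for each action, taking the expectation over Firm B's type.
E[Launch early] = 2/3·(7) + 1/3·(-3) = 11/3
E[Launch late] = 2/3·(11) + 1/3·(2) = 8
Best response: Launch late (8 is the largest).

Launch late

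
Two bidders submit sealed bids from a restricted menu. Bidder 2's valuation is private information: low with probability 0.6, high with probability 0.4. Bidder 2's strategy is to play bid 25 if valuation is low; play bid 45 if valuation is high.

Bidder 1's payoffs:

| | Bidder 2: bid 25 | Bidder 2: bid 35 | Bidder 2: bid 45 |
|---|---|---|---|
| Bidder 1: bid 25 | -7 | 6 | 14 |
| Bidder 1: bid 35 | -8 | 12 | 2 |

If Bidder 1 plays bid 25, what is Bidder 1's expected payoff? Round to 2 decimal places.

E[bid 25] = 0.6·(-7) + 0.4·14 = (-4.2) + 5.6 = 1.4

1.40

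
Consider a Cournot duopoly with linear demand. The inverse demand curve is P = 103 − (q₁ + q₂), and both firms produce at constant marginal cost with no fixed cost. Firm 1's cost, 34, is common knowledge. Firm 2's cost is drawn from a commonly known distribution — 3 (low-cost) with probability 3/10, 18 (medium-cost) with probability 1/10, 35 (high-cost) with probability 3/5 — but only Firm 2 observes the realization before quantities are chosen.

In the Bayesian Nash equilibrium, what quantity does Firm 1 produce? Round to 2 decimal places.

19.57

Type-c best response for Firm 2: q₂(c) = (103 − c)/2 − q₁/2.
Firm 1 maximizes expected profit; its first-order condition is 103 − 2q₁ − E[q₂] − 34 = 0.
Substituting E[q₂] and solving: E[c₂] = 23.7, so q₁ = (103 − 2·34 + 23.7)/3 = 19.5667.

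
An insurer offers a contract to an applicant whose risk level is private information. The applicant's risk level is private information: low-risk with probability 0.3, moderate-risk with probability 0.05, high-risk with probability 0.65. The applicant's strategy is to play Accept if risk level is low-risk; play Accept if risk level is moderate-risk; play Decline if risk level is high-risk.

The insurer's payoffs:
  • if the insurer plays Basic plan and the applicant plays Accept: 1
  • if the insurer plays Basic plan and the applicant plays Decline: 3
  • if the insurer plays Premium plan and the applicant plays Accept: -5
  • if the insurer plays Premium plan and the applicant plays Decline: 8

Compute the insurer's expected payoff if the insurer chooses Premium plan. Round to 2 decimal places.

Take the expectation over the applicant's risk level, weighting each type's action by its prior probability.
E[Premium plan] = 0.3·(-5) + 0.05·(-5) + 0.65·8 = (-1.5) + (-0.25) + 5.2 = 3.45

3.45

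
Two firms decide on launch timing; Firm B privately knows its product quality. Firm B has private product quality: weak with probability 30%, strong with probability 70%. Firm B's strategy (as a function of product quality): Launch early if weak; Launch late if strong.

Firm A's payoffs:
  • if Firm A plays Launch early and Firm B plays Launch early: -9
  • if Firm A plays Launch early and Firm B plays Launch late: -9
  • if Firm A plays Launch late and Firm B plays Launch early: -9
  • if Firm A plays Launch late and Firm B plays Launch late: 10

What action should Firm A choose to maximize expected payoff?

Launch late

E[Launch early] = 0.3·(-9) + 0.7·(-9) = -9
E[Launch late] = 0.3·(-9) + 0.7·(10) = 4.3
Best response: Launch late (4.3 is the largest).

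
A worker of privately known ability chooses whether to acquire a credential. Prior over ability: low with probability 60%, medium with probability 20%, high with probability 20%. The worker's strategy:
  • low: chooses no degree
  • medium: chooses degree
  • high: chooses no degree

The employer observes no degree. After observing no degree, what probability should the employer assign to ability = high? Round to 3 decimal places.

0.250

P(no degree) = 0.6·1 + 0.2·0 + 0.2·1 = 0.8
P(high | no degree) = (0.2·1) / 0.8 = 0.2 / 0.8 = 0.25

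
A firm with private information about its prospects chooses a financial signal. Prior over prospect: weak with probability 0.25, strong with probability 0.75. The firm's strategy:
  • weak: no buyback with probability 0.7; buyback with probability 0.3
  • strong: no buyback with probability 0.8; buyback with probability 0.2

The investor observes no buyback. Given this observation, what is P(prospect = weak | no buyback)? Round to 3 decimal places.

0.226

P(no buyback) = 0.25·0.7 + 0.75·0.8 = 0.775
P(weak | no buyback) = (0.25·0.7) / 0.775 = 0.175 / 0.775 = 0.225806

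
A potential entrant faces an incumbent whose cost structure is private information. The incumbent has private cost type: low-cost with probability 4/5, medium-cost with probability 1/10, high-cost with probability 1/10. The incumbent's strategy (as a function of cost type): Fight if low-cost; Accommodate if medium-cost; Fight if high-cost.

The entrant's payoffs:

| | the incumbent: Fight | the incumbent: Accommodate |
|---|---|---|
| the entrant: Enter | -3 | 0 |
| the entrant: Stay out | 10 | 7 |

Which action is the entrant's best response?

Stay out

E[Enter] = 4/5·(-3) + 1/10·(0) + 1/10·(-3) = -27/10
E[Stay out] = 4/5·(10) + 1/10·(7) + 1/10·(10) = 97/10
Best response: Stay out (97/10 is the largest).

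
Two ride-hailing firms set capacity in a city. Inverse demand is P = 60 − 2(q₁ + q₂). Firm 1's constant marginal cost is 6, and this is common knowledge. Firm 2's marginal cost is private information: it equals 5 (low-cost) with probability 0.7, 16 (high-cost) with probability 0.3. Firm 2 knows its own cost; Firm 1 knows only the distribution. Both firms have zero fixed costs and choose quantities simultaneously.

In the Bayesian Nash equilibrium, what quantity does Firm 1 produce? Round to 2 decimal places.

9.38

Type-c best response for Firm 2: q₂(c) = (60 − c)/4 − q₁/2.
Firm 1 maximizes expected profit; its first-order condition is 60 − 4q₁ − 2E[q₂] − 6 = 0.
Substituting E[q₂] and solving: E[c₂] = 8.3, so q₁ = (60 − 2·6 + 8.3)/6 = 9.38333.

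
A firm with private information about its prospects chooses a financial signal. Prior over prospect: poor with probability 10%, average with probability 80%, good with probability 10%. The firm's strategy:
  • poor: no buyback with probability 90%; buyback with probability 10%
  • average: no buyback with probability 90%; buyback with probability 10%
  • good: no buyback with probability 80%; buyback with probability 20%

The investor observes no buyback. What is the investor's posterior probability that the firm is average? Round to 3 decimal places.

0.809

P(no buyback) = 0.1·0.9 + 0.8·0.9 + 0.1·0.8 = 0.89
P(average | no buyback) = (0.8·0.9) / 0.89 = 0.72 / 0.89 = 0.808989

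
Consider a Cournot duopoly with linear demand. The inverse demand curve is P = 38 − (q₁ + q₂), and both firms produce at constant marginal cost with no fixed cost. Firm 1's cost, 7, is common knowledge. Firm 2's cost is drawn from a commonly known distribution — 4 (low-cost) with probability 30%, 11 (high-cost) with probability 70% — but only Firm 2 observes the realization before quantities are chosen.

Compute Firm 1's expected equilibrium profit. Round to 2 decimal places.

120.27

Firm 2 with cost c maximizes (38 − (q₁+q₂) − c)·q₂, giving q₂(c) = (38 − c − q₁)/2.
E[c₂] = 0.3·4 + 0.7·11 = 8.9
Firm 1's FOC against E[q₂] yields q₁ = (38 − 2·7 + E[c₂])/3 = (38 − 14 + 8.9)/3 = 10.9667.
E[P] = 38 − (q₁ + E[q₂]) = 17.9667; Firm 1's expected profit = (E[P] − 7)·q₁ = (17.9667 − 7)·10.9667 = 120.268.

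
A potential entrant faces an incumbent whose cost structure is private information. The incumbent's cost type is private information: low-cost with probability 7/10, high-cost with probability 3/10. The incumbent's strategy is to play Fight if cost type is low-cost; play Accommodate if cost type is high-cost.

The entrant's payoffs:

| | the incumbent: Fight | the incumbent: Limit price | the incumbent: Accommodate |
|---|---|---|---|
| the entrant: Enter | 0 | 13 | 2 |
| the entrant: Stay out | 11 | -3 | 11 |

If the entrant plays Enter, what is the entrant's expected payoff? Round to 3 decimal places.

0.600

E[Enter] = 7/10·0 + 3/10·2 = 0 + 3/5 = 3/5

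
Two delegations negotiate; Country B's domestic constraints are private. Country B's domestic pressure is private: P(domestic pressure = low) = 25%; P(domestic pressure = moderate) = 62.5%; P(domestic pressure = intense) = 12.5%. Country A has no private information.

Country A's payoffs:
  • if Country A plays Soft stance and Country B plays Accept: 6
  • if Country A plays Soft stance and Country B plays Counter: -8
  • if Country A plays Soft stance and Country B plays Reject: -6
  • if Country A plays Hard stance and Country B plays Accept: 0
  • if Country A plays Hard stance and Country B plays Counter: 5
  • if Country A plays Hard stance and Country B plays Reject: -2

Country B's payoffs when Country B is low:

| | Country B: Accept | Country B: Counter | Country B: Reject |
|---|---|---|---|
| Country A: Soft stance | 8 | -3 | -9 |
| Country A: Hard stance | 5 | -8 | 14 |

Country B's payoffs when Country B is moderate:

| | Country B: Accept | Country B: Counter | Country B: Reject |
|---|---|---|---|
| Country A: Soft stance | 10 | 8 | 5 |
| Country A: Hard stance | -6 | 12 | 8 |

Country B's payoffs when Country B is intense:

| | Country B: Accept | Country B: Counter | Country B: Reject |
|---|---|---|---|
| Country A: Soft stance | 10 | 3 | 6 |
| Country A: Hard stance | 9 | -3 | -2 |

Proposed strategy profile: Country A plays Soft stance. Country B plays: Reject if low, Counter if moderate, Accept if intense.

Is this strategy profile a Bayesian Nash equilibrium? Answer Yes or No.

Country A plays Soft stance: E[Soft stance] = 0.25·(-6) + 0.625·(-8) + 0.125·(6) = -5.75; E[Hard stance] = 2.625. Not best-responding. ✗
Country B (domestic pressure low), facing Soft stance: Accept gives 8, Counter gives -3, Reject gives -9. Proposed Reject is not best — profitable deviation exists. ✗
Country B (domestic pressure moderate), facing Soft stance: Accept gives 10, Counter gives 8, Reject gives 5. Proposed Counter is not best — profitable deviation exists. ✗
Country B (domestic pressure intense), facing Soft stance: Accept gives 10, Counter gives 3, Reject gives 6. Proposed Accept is best. ✓

No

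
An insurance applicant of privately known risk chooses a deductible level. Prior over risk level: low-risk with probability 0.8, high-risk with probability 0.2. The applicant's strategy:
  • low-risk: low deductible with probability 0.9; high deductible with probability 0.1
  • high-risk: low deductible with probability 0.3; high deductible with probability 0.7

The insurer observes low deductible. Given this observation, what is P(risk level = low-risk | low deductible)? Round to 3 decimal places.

Apply Bayes' rule using the sender's strategy as the likelihood.
P(low deductible) = 0.8·0.9 + 0.2·0.3 = 0.78
P(low-risk | low deductible) = (0.8·0.9) / 0.78 = 0.72 / 0.78 = 0.923077

0.923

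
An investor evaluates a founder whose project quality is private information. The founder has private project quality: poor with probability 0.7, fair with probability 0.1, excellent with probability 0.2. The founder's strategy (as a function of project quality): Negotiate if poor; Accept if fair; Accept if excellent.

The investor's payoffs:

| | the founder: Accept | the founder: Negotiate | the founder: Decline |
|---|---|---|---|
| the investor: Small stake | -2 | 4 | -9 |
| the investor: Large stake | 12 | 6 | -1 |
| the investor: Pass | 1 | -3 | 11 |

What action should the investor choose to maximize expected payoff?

Large stake

E[Small stake] = 0.7·(4) + 0.1·(-2) + 0.2·(-2) = 2.2
E[Large stake] = 0.7·(6) + 0.1·(12) + 0.2·(12) = 7.8
E[Pass] = 0.7·(-3) + 0.1·(1) + 0.2·(1) = -1.8
Best response: Large stake (7.8 is the largest).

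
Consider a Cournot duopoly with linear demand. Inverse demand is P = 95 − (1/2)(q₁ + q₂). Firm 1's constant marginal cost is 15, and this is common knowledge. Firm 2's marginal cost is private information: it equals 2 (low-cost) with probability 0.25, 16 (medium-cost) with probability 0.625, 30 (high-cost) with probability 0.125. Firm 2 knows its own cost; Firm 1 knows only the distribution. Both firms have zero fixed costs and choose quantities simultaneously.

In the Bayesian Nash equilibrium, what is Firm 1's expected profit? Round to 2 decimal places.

Each type of Firm 2 best-responds to q₁; Firm 1 best-responds to the expected q₂ over Firm 2's types.
Firm 2 with cost c maximizes (95 − (1/2)(q₁+q₂) − c)·q₂, giving q₂(c) = (95 − c − (1/2)q₁).
E[c₂] = 0.25·2 + 0.625·16 + 0.125·30 = 14.25
Firm 1's FOC against E[q₂] yields q₁ = (95 − 2·15 + E[c₂])/(3/2) = (95 − 30 + 14.25)/(3/2) = 52.8333.
E[P] = 95 − (1/2)·(q₁ + E[q₂]) = 41.4167; Firm 1's expected profit = (E[P] − 15)·q₁ = (41.4167 − 15)·52.8333 = 1395.68.

1395.68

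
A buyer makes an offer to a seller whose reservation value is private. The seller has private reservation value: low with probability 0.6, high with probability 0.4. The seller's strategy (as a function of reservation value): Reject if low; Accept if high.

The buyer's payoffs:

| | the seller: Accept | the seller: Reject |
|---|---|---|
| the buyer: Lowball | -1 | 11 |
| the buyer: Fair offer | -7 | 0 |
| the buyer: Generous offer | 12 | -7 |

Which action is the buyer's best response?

Compute the buyer's expected payoff for each action, taking the expectation over the seller's type.
E[Lowball] = 0.6·(11) + 0.4·(-1) = 6.2
E[Fair offer] = 0.6·(0) + 0.4·(-7) = -2.8
E[Generous offer] = 0.6·(-7) + 0.4·(12) = 0.6
Best response: Lowball (6.2 is the largest).

Lowball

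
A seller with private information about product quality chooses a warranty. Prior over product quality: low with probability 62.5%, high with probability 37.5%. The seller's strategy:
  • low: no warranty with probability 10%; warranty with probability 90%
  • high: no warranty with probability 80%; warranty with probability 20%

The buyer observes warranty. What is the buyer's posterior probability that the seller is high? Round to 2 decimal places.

P(warranty) = 0.625·0.9 + 0.375·0.2 = 0.6375
P(high | warranty) = (0.375·0.2) / 0.6375 = 0.075 / 0.6375 = 0.117647

0.12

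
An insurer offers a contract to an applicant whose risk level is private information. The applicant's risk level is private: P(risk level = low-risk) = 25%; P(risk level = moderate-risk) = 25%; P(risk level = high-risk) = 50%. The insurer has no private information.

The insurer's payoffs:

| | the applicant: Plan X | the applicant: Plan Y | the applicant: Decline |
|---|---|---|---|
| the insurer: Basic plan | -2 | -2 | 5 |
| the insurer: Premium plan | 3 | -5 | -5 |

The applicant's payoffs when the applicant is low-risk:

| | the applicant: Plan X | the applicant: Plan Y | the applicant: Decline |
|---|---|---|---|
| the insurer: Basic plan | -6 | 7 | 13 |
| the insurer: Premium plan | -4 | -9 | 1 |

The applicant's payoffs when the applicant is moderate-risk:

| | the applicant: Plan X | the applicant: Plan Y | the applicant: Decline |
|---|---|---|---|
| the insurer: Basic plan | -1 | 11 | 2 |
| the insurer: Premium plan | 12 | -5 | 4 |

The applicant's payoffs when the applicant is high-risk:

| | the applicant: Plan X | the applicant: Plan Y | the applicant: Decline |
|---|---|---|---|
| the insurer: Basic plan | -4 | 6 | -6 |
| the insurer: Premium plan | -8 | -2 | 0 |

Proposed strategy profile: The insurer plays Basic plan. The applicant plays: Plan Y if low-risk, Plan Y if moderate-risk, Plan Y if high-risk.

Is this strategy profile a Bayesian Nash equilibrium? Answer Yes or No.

A profile is a BNE iff every type of every player is best-responding given beliefs about the other side.
The insurer plays Basic plan: E[Basic plan] = 0.25·(-2) + 0.25·(-2) + 0.5·(-2) = -2; E[Premium plan] = -5. Best-responding. ✓
The applicant (risk level low-risk), facing Basic plan: Plan X gives -6, Plan Y gives 7, Decline gives 13. Proposed Plan Y is not best — profitable deviation exists. ✗
The applicant (risk level moderate-risk), facing Basic plan: Plan X gives -1, Plan Y gives 11, Decline gives 2. Proposed Plan Y is best. ✓
The applicant (risk level high-risk), facing Basic plan: Plan X gives -4, Plan Y gives 6, Decline gives -6. Proposed Plan Y is best. ✓

No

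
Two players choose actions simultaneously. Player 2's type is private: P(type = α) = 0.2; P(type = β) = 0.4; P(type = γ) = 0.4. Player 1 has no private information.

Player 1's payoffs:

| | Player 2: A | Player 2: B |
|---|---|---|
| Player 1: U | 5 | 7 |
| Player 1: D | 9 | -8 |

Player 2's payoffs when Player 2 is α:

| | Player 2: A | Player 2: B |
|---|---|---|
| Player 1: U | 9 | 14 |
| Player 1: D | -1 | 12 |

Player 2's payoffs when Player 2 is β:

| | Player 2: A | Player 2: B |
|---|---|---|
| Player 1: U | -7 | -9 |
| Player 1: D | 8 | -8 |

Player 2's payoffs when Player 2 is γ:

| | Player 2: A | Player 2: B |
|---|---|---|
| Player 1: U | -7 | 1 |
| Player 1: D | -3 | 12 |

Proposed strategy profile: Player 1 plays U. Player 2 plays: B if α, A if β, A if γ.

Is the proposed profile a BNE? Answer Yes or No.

A profile is a BNE iff every type of every player is best-responding given beliefs about the other side.
Player 1 plays U: E[U] = 0.2·(7) + 0.4·(5) + 0.4·(5) = 5.4; E[D] = 5.6. Not best-responding. ✗
Player 2 (type α), facing U: A gives 9, B gives 14. Proposed B is best. ✓
Player 2 (type β), facing U: A gives -7, B gives -9. Proposed A is best. ✓
Player 2 (type γ), facing U: A gives -7, B gives 1. Proposed A is not best — profitable deviation exists. ✗

No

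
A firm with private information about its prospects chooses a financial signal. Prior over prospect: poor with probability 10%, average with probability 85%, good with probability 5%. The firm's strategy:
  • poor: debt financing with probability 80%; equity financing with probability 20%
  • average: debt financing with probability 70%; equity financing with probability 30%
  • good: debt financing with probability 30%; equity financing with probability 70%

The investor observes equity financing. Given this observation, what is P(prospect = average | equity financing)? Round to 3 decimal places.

0.823

P(equity financing) = 0.1·0.2 + 0.85·0.3 + 0.05·0.7 = 0.31
P(average | equity financing) = (0.85·0.3) / 0.31 = 0.255 / 0.31 = 0.822581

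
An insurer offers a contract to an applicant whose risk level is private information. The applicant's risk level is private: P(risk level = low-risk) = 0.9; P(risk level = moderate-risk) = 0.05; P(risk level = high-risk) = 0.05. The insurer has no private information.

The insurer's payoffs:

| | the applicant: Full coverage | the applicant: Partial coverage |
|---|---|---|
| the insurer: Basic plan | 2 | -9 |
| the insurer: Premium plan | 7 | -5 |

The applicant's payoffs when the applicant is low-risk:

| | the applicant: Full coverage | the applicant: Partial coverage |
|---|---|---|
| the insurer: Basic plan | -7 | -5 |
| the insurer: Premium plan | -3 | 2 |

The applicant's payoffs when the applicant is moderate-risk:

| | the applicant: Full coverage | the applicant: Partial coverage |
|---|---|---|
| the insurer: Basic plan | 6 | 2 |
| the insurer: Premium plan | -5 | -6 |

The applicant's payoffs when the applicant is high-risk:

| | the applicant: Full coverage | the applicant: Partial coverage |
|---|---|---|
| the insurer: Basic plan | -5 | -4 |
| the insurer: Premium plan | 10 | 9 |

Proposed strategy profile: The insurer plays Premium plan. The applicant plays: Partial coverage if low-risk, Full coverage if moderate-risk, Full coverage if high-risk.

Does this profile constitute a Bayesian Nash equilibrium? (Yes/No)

Yes

The insurer plays Premium plan: E[Premium plan] = 0.9·(-5) + 0.05·(7) + 0.05·(7) = -3.8; E[Basic plan] = -7.9. Best-responding. ✓
The applicant (risk level low-risk), facing Premium plan: Full coverage gives -3, Partial coverage gives 2. Proposed Partial coverage is best. ✓
The applicant (risk level moderate-risk), facing Premium plan: Full coverage gives -5, Partial coverage gives -6. Proposed Full coverage is best. ✓
The applicant (risk level high-risk), facing Premium plan: Full coverage gives 10, Partial coverage gives 9. Proposed Full coverage is best. ✓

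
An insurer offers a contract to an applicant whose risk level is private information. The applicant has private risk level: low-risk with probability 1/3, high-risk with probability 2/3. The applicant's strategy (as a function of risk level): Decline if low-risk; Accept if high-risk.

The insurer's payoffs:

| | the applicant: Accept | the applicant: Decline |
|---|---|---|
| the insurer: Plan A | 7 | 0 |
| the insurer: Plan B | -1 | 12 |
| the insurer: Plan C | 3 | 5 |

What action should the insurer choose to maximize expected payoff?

E[Plan A] = 1/3·(0) + 2/3·(7) = 14/3
E[Plan B] = 1/3·(12) + 2/3·(-1) = 10/3
E[Plan C] = 1/3·(5) + 2/3·(3) = 11/3
Best response: Plan A (14/3 is the largest).

Plan A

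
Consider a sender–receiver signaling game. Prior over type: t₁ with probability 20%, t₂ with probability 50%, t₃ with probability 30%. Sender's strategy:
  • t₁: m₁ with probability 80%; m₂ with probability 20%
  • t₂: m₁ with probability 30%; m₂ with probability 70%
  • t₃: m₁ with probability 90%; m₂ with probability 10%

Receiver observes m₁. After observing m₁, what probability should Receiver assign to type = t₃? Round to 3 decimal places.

P(m₁) = 0.2·0.8 + 0.5·0.3 + 0.3·0.9 = 0.58
P(t₃ | m₁) = (0.3·0.9) / 0.58 = 0.27 / 0.58 = 0.465517

0.466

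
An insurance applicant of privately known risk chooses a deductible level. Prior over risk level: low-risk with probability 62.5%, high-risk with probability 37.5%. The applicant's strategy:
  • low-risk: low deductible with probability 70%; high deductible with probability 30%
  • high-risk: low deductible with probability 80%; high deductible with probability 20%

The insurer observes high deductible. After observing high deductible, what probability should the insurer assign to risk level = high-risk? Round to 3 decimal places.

P(high deductible) = 0.625·0.3 + 0.375·0.2 = 0.2625
P(high-risk | high deductible) = (0.375·0.2) / 0.2625 = 0.075 / 0.2625 = 0.285714

0.286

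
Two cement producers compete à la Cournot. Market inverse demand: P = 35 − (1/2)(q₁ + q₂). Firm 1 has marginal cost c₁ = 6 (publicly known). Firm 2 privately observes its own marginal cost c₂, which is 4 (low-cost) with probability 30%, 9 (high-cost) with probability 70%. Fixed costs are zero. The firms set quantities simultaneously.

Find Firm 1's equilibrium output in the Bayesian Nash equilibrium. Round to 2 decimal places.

20.33

Type-c best response for Firm 2: q₂(c) = (35 − c) − q₁/2.
Firm 1 maximizes expected profit; its first-order condition is 35 − q₁ − (1/2)E[q₂] − 6 = 0.
Substituting E[q₂] and solving: E[c₂] = 7.5, so q₁ = (35 − 2·6 + 7.5)/(3/2) = 20.3333.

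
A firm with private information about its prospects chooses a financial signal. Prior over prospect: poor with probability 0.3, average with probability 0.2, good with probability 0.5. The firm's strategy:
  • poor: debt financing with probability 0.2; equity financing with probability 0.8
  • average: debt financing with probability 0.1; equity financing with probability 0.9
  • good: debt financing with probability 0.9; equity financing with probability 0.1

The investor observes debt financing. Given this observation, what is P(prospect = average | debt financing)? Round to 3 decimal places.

0.038

P(debt financing) = 0.3·0.2 + 0.2·0.1 + 0.5·0.9 = 0.53
P(average | debt financing) = (0.2·0.1) / 0.53 = 0.02 / 0.53 = 0.0377358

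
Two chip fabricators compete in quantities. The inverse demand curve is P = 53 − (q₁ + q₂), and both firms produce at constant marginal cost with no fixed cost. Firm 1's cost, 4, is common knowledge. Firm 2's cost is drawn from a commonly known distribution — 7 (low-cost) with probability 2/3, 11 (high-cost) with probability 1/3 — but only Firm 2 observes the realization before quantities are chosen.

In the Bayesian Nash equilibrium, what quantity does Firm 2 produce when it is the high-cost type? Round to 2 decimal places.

Type-c best response for Firm 2: q₂(c) = (53 − c)/2 − q₁/2.
Firm 1 maximizes expected profit; its first-order condition is 53 − 2q₁ − E[q₂] − 4 = 0.
Substituting E[q₂] and solving: E[c₂] = 8.33333, so q₁ = (53 − 2·4 + 8.33333)/3 = 17.7778.
q₂(high-cost) = (53 − 11 − 17.7778)/2 = 12.1111.

12.11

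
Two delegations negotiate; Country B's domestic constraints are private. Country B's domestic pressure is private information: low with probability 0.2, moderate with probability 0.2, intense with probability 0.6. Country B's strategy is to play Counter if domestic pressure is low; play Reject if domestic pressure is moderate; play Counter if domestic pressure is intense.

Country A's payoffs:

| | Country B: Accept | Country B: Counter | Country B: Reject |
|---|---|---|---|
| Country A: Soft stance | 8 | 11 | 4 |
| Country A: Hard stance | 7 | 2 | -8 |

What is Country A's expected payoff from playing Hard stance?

E[Hard stance] = 0.2·2 + 0.2·(-8) + 0.6·2 = 0.4 + (-1.6) + 1.2 = 0

0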